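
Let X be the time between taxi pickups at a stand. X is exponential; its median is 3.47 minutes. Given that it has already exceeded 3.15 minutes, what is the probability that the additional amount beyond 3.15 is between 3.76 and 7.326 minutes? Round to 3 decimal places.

0.240

For an exponential, median = ln(2)/λ, so λ = ln 2 / 3.47 = 0.199754 per minute.
Memoryless: the residual past 3.15 is again Exp(λ).
P(3.76 < residual < 7.326) = e^(−λ·3.76) − e^(−λ·7.326) = 0.47186 − 0.23145 ≈ 0.240.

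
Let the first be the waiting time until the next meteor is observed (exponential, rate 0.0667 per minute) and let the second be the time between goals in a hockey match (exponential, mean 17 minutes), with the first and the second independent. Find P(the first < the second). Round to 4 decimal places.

λ_1 = 0.0667, λ_2 = 1/17 = 0.0588235.
For independent exponentials, P(the first < the second) = λ_1/(λ_1+λ_2) = 0.0667/0.125524 ≈ 0.5314.

0.5314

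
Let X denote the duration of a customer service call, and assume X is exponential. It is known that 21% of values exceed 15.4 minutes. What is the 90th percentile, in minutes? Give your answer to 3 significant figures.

e^(−λ·15.4) = 0.21 ⇒ λ = −ln(0.21)/15.4 = 0.101341.
90th percentile: 1 − e^(−λt) = 0.9, t = −ln(0.1)/λ = 22.7212 minutes.

22.7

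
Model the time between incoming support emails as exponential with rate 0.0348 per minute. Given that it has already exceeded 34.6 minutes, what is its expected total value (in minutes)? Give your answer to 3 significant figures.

63.3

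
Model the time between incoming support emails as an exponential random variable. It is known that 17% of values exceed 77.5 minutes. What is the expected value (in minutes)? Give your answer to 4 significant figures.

43.74

e^(−λ·77.5) = 0.17 ⇒ λ = −ln(0.17)/77.5 = 0.022864.
Mean = 1/λ = 43.737 minutes.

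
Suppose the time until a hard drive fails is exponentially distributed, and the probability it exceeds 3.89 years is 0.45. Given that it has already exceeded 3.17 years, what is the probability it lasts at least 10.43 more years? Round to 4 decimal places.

0.1175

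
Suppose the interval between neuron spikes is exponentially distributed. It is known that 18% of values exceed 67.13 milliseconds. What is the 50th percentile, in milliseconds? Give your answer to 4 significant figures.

27.13

e^(−λ·67.13) = 0.18 ⇒ λ = −ln(0.18)/67.13 = 0.0255444.
50th percentile: 1 − e^(−λt) = 0.5, t = −ln(0.5)/λ = 27.135 milliseconds.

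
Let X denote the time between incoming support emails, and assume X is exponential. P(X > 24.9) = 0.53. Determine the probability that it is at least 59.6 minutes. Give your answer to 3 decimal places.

0.219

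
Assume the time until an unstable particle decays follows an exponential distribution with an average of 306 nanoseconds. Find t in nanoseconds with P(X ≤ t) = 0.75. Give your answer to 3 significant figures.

The rate is λ = 1/306 = 0.00326797 per nanosecond.
Set 1 − e^(−λt) = 0.75, so t = −ln(0.25)/λ = 1.3863/0.00326797 ≈ 424.206 nanoseconds.

424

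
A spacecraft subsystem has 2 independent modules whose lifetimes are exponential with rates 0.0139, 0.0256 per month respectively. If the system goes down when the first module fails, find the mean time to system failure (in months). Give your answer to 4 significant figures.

The time to first failure is exponential with rate Σλ = 0.0139 + 0.0256 = 0.0395.
E[min] = 1/Σλ = 1/0.0395 = 25.3165 months.

25.32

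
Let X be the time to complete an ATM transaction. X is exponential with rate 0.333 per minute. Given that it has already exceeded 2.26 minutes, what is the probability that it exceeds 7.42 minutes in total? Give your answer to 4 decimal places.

0.1794

P(X > s+t | X > s) = e^(−λ(s+t))/e^(−λs) = e^(−λt), independent of s = 2.26.
P(X > 5.16) = e^(−1.7183) ≈ 0.1794.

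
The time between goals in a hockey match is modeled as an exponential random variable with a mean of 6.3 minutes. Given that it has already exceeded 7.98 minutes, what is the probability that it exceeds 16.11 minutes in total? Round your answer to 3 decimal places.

The rate is λ = 1/6.3 = 0.15873 per minute.
P(X > s+t | X > s) = e^(−λ(s+t))/e^(−λs) = e^(−λt), independent of s = 7.98.
P(X > 8.13) = e^(−1.2905) ≈ 0.275.

0.275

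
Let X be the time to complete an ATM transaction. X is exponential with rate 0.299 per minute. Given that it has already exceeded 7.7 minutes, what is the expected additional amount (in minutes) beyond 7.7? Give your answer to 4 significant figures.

3.344

By memorylessness, the remaining amount past any threshold is again Exp(λ) with mean 1/λ = 3.34448 minutes.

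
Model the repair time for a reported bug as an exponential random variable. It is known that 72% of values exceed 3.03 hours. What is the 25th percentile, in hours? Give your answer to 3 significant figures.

2.65

e^(−λ·3.03) = 0.72 ⇒ λ = −ln(0.72)/3.03 = 0.108417.
25th percentile: 1 − e^(−λt) = 0.25, t = −ln(0.75)/λ = 2.65347 hours.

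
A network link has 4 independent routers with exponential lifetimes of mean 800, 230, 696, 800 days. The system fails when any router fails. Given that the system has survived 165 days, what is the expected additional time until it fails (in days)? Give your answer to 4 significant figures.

120.7

First-failure rate Σλ = 1/800 + 1/230 + 1/696 + 1/800 = 0.00828461.
By memorylessness the expected residual is 1/Σλ = 120.706 days, regardless of the 165 already elapsed.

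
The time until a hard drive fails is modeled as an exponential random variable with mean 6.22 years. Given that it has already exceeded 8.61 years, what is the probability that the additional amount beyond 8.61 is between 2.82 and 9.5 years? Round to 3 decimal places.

0.418

The rate is λ = 1/6.22 = 0.160772 per year.
Memoryless: the residual past 8.61 is again Exp(λ).
P(2.82 < residual < 9.5) = e^(−λ·2.82) − e^(−λ·9.5) = 0.63548 − 0.21711 ≈ 0.418.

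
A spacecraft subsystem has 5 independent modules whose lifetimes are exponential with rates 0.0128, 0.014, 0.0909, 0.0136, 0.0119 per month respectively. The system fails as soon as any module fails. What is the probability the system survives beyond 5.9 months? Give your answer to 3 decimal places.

The time to first failure is exponential with rate Σλ = 0.0128 + 0.014 + 0.0909 + 0.0136 + 0.0119 = 0.1432.
P(min > 5.9) = e^(−0.1432·5.9) = e^(−0.84488) ≈ 0.430.

0.430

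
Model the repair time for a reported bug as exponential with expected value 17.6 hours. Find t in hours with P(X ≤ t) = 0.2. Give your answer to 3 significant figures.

3.93

The rate is λ = 1/17.6 = 0.0568182 per hour.
Set 1 − e^(−λt) = 0.2, so t = −ln(0.8)/λ = 0.22314/0.0568182 ≈ 3.92733 hours.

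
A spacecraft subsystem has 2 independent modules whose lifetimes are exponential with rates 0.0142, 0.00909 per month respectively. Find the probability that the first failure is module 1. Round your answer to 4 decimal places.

0.6097

The time to first failure is exponential with rate Σλ = 0.0142 + 0.00909 = 0.02329.
P(module 1 first) = λ_1/Σλ = 0.0142/0.02329 ≈ 0.6097.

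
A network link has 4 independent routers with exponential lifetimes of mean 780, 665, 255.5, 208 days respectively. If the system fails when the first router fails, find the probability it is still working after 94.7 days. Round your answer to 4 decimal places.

The first failure time is exponential with rate Σλ_i = 1/780 + 1/665 + 1/255.5 + 1/208 = 0.0115074 per day.
P(min > 94.7) = e^(−0.0115074·94.7) = e^(−1.0898) ≈ 0.3363.

0.3363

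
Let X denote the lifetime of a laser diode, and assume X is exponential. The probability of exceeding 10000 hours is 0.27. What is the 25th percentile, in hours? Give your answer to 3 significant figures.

e^(−λ·10000) = 0.27 ⇒ λ = −ln(0.27)/10000 = 0.000130933.
25th percentile: 1 − e^(−λt) = 0.25, t = −ln(0.75)/λ = 2197.16 hours.

2200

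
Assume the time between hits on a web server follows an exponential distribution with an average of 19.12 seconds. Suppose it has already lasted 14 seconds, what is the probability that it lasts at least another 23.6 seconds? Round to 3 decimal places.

The rate is λ = 1/19.12 = 0.0523013 per second.
P(X > s+t | X > s) = e^(−λ(s+t))/e^(−λs) = e^(−λt), independent of s = 14.
P(X > 23.6) = e^(−1.2343) ≈ 0.291.

0.291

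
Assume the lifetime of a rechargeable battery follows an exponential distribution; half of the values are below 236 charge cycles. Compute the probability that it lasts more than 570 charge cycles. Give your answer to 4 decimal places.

0.1875

For an exponential, median = ln(2)/λ, so λ = ln 2 / 236 = 0.00293706 per charge cycle.
P(X > 570) = e^(−λ·570) = e^(−1.6741) ≈ 0.1875.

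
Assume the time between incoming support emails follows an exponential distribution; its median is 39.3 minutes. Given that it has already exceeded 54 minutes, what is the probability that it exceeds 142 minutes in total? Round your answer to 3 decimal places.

0.212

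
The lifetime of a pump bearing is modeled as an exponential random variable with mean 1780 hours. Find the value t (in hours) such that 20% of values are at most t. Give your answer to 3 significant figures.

397

The rate is λ = 1/1780 = 0.000561798 per hour.
Set 1 − e^(−λt) = 0.2, so t = −ln(0.8)/λ = 0.22314/0.000561798 ≈ 397.196 hours.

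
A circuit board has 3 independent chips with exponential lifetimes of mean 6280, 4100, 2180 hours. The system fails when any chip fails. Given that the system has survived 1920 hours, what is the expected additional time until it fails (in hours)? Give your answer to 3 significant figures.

First-failure rate Σλ = 1/6280 + 1/4100 + 1/2180 = 0.000861854.
By memorylessness the expected residual is 1/Σλ = 1160.29 hours, regardless of the 1920 already elapsed.

1160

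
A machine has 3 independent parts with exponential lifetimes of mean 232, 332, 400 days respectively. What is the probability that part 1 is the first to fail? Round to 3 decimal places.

0.439

Rates: λ_i = 1/mean_i → 0.00431034, 0.00301205, 0.0025; Σλ = 0.00982239.
P(part 1 first) = λ_1/Σλ = 0.00431034/0.00982239 ≈ 0.439.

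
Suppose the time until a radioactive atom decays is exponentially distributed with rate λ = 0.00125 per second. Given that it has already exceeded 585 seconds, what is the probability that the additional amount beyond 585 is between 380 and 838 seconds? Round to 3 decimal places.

0.271

Memoryless: the residual past 585 is again Exp(λ).
P(380 < residual < 838) = e^(−λ·380) − e^(−λ·838) = 0.62189 − 0.35081 ≈ 0.271.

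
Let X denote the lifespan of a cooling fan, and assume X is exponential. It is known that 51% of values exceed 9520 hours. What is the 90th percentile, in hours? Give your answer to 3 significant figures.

32600

e^(−λ·9520) = 0.51 ⇒ λ = −ln(0.51)/9520 = 0.0000707295.
90th percentile: 1 − e^(−λt) = 0.9, t = −ln(0.1)/λ = 32554.8 hours.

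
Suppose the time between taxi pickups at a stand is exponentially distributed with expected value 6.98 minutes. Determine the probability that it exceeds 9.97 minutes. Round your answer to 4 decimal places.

The rate is λ = 1/6.98 = 0.143266 per minute.
P(X > 9.97) = e^(−λ·9.97) = e^(−1.4284) ≈ 0.2397.

0.2397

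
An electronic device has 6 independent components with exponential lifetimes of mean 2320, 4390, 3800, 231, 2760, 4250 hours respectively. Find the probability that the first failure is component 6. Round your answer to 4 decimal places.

0.0402

Rates: λ_i = 1/mean_i → 0.000431034, 0.00022779, 0.000263158, 0.004329, 0.000362319, 0.000235294; Σλ = 0.0058486.
P(component 6 first) = λ_6/Σλ = 0.000235294/0.0058486 ≈ 0.0402.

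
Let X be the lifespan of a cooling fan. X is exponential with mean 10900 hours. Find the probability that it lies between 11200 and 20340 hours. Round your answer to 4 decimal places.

The rate is λ = 1/10900 = 0.0000917431 per hour.
P(11200 < X < 20340) = e^(−λ·11200) − e^(−λ·20340) = 0.35789 − 0.15473 ≈ 0.2032.

0.2032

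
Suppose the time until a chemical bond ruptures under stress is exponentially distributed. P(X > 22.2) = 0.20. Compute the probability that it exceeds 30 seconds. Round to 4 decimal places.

0.1136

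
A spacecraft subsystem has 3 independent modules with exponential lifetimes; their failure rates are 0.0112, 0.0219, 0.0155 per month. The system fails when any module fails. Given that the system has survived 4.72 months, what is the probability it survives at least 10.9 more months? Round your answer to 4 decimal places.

0.5888

Time to first failure ~ Exp(Σλ) with Σλ = 0.0486.
By memorylessness, P(T > 4.72+10.9 | T > 4.72) = P(T > 10.9) = e^(−0.0486·10.9) ≈ 0.5888.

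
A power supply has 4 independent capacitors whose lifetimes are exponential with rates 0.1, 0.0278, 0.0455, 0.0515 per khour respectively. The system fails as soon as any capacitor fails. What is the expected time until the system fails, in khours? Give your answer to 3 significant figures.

The time to first failure is exponential with rate Σλ = 0.1 + 0.0278 + 0.0455 + 0.0515 = 0.2248.
E[min] = 1/Σλ = 1/0.2248 = 4.4484 khours.

4.45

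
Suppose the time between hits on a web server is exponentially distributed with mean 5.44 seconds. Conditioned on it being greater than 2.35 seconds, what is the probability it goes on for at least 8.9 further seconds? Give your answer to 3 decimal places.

The rate is λ = 1/5.44 = 0.183824 per second.
P(X > s+t | X > s) = e^(−λ(s+t))/e^(−λs) = e^(−λt), independent of s = 2.35.
P(X > 8.9) = e^(−1.636) ≈ 0.195.

0.195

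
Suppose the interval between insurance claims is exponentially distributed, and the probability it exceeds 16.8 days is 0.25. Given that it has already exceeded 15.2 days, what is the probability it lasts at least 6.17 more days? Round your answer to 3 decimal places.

0.601

From e^(−λ·16.8) = 0.25, λ = −ln(0.25)/16.8 = 0.0825175.
Memoryless: P(X > 15.2+6.17 | X > 15.2) = P(X > 6.17) = e^(−0.0825175·6.17) ≈ 0.601.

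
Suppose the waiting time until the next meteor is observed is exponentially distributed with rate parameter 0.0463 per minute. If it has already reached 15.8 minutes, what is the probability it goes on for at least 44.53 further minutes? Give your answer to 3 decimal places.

0.127

The exponential is memoryless, so the remaining time is again Exp(λ): the condition X > 15.8 is irrelevant.
P(X > 44.53) = e^(−2.0617) ≈ 0.127.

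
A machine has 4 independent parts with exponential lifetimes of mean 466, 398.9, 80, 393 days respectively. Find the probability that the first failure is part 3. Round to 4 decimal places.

Rates: λ_i = 1/mean_i → 0.00214592, 0.00250689, 0.0125, 0.00254453; Σλ = 0.0196973.
P(part 3 first) = λ_3/Σλ = 0.0125/0.0196973 ≈ 0.6346.

0.6346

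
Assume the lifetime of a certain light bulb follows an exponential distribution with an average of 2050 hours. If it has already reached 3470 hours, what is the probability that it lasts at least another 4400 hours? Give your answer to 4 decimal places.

The rate is λ = 1/2050 = 0.000487805 per hour.
P(X > s+t | X > s) = e^(−λ(s+t))/e^(−λs) = e^(−λt), independent of s = 3470.
P(X > 4400) = e^(−2.1463) ≈ 0.1169.

0.1169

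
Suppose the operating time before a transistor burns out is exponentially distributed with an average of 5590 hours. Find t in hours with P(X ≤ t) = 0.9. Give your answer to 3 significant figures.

12900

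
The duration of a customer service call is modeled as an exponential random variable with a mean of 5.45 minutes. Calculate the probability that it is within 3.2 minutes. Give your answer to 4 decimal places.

0.4441

The rate is λ = 1/5.45 = 0.183486 per minute.
P(X ≤ 3.2) = 1 − e^(−λ·3.2) = 1 − e^(−0.58716) ≈ 0.4441.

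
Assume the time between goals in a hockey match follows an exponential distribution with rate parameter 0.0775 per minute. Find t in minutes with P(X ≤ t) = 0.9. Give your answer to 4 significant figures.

Set 1 − e^(−λt) = 0.9, so t = −ln(0.1)/λ = 2.3026/0.0775 ≈ 29.7108 minutes.

29.71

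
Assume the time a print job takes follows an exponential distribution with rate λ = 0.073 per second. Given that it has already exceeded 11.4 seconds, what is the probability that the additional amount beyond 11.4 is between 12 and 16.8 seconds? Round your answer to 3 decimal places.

Memoryless: the residual past 11.4 is again Exp(λ).
P(12 < residual < 16.8) = e^(−λ·12) − e^(−λ·16.8) = 0.41645 − 0.29335 ≈ 0.123.

0.123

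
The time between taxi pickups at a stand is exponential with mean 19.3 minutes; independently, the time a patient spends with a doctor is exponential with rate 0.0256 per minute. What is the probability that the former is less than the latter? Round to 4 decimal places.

0.6693

λ_1 = 1/19.3 = 0.0518135, λ_2 = 0.0256.
For independent exponentials, P(the former < the latter) = λ_1/(λ_1+λ_2) = 0.0518135/0.0774135 ≈ 0.6693.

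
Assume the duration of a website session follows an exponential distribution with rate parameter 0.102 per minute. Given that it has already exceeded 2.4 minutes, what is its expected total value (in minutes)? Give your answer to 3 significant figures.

By memorylessness, E[X | X > 2.4] = 2.4 + 1/λ = 2.4 + 9.80392 = 12.2039 minutes.

12.2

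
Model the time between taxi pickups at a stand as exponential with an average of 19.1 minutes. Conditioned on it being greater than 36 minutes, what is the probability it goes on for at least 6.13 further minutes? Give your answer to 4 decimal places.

The rate is λ = 1/19.1 = 0.052356 per minute.
The exponential is memoryless, so the remaining time is again Exp(λ): the condition X > 36 is irrelevant.
P(X > 6.13) = e^(−0.32094) ≈ 0.7255.

0.7255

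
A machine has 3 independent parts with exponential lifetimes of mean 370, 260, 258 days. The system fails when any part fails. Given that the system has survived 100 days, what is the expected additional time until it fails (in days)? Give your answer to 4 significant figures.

First-failure rate Σλ = 1/370 + 1/260 + 1/258 = 0.0104248.
By memorylessness the expected residual is 1/Σλ = 95.9249 days, regardless of the 100 already elapsed.

95.92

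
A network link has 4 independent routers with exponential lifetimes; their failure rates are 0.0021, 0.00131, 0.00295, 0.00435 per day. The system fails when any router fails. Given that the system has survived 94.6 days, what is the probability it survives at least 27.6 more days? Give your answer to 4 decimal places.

0.7441

Time to first failure ~ Exp(Σλ) with Σλ = 0.01071.
By memorylessness, P(T > 94.6+27.6 | T > 94.6) = P(T > 27.6) = e^(−0.01071·27.6) ≈ 0.7441.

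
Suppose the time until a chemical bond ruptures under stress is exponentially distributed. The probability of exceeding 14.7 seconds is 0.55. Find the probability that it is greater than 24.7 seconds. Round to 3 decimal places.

0.366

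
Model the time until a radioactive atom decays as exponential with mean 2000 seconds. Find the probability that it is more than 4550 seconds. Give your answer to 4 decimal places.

0.1028

The rate is λ = 1/2000 = 0.0005 per second.
P(X > 4550) = e^(−λ·4550) = e^(−2.275) ≈ 0.1028.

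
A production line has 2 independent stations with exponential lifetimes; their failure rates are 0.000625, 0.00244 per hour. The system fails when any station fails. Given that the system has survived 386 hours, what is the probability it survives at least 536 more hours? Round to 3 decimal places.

0.193

Time to first failure ~ Exp(Σλ) with Σλ = 0.003065.
By memorylessness, P(T > 386+536 | T > 386) = P(T > 536) = e^(−0.003065·536) ≈ 0.193.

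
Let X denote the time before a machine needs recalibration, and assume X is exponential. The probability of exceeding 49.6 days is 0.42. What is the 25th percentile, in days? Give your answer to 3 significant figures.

16.4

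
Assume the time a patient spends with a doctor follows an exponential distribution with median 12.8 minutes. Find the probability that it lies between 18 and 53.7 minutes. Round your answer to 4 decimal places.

0.3227

For an exponential, median = ln(2)/λ, so λ = ln 2 / 12.8 = 0.0541521 per minute.
P(18 < X < 53.7) = e^(−λ·18) − e^(−λ·53.7) = 0.37729 − 0.05459 ≈ 0.3227.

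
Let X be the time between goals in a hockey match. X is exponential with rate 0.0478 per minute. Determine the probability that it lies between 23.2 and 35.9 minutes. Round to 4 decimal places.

P(23.2 < X < 35.9) = e^(−λ·23.2) − e^(−λ·35.9) = 0.32990 − 0.17978 ≈ 0.1501.

0.1501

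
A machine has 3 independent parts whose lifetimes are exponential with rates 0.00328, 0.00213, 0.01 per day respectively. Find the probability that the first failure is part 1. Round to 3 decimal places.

0.213

The time to first failure is exponential with rate Σλ = 0.00328 + 0.00213 + 0.01 = 0.01541.
P(part 1 first) = λ_1/Σλ = 0.00328/0.01541 ≈ 0.213.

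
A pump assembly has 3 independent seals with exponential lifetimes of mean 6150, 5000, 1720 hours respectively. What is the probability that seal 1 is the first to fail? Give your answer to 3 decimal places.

Rates: λ_i = 1/mean_i → 0.000162602, 0.0002, 0.000581395; Σλ = 0.000943997.
P(seal 1 first) = λ_1/Σλ = 0.000162602/0.000943997 ≈ 0.172.

0.172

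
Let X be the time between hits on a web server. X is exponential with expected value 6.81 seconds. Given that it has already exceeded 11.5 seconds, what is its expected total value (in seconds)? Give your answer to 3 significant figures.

The rate is λ = 1/6.81 = 0.146843 per second.
By memorylessness, E[X | X > 11.5] = 11.5 + 1/λ = 11.5 + 6.81 = 18.31 seconds.

18.3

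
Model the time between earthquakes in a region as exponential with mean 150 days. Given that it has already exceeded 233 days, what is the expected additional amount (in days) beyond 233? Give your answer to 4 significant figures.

The rate is λ = 1/150 = 0.00666667 per day.
By memorylessness, the remaining amount past any threshold is again Exp(λ) with mean 1/λ = 150 days.

150.0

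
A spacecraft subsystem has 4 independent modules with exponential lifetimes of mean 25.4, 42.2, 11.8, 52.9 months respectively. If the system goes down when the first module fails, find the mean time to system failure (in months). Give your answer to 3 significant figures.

6.00

The first failure time is exponential with rate Σλ_i = 1/25.4 + 1/42.2 + 1/11.8 + 1/52.9 = 0.166716 per month.
E[min] = 1/Σλ = 1/0.166716 = 5.99822 months.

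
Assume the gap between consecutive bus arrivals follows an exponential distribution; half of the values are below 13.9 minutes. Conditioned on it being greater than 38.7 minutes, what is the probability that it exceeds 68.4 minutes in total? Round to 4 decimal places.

For an exponential, median = ln(2)/λ, so λ = ln 2 / 13.9 = 0.0498667 per minute.
By the memoryless property, P(X > 38.7+29.7 | X > 38.7) = P(X > 29.7).
P(X > 29.7) = e^(−1.481) ≈ 0.2274.

0.2274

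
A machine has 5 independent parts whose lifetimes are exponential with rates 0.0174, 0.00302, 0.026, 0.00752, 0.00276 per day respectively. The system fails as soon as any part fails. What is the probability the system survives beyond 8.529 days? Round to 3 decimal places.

The time to first failure is exponential with rate Σλ = 0.0174 + 0.00302 + 0.026 + 0.00752 + 0.00276 = 0.0567.
P(min > 8.529) = e^(−0.0567·8.529) = e^(−0.48359) ≈ 0.617.

0.617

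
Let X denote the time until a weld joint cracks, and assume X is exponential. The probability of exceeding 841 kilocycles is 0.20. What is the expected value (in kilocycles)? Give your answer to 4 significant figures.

e^(−λ·841) = 0.20 ⇒ λ = −ln(0.20)/841 = 0.00191372.
Mean = 1/λ = 522.543 kilocycles.

522.5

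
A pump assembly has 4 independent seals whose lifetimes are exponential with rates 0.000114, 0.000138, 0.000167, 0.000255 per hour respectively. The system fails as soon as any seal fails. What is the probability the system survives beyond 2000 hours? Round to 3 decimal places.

0.260

The time to first failure is exponential with rate Σλ = 0.000114 + 0.000138 + 0.000167 + 0.000255 = 0.000674.
P(min > 2000) = e^(−0.000674·2000) = e^(−1.348) ≈ 0.260.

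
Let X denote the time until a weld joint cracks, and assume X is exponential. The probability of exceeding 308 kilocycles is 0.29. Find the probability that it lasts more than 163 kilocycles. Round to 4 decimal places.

e^(−λ·308) = 0.29 ⇒ λ = −ln(0.29)/308 = 0.00401907.
P(X > 163) = e^(−0.00401907·163) = e^(−0.65511) ≈ 0.5194.

0.5194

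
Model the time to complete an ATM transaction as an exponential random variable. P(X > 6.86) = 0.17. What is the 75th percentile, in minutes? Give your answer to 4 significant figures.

5.367

e^(−λ·6.86) = 0.17 ⇒ λ = −ln(0.17)/6.86 = 0.258303.
75th percentile: 1 − e^(−λt) = 0.75, t = −ln(0.25)/λ = 5.36694 minutes.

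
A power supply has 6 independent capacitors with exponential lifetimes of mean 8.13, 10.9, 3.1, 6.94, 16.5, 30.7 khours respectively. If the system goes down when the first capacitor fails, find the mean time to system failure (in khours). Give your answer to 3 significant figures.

The first failure time is exponential with rate Σλ_i = 1/8.13 + 1/10.9 + 1/3.1 + 1/6.94 + 1/16.5 + 1/30.7 = 0.774597 per khour.
E[min] = 1/Σλ = 1/0.774597 = 1.29099 khours.

1.29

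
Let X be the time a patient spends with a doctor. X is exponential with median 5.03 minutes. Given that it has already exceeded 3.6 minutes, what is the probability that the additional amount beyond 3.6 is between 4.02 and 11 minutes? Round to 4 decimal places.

For an exponential, median = ln(2)/λ, so λ = ln 2 / 5.03 = 0.137803 per minute.
Memoryless: the residual past 3.6 is again Exp(λ).
P(4.02 < residual < 11) = e^(−λ·4.02) − e^(−λ·11) = 0.57467 − 0.21963 ≈ 0.3550.

0.3550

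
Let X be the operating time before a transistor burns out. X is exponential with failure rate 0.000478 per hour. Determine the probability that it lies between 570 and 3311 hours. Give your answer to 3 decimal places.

P(570 < X < 3311) = e^(−λ·570) − e^(−λ·3311) = 0.76150 − 0.20543 ≈ 0.556.

0.556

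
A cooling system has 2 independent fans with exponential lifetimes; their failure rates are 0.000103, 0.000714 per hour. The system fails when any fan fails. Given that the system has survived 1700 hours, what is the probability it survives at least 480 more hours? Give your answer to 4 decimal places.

0.6756

Time to first failure ~ Exp(Σλ) with Σλ = 0.000817.
By memorylessness, P(T > 1700+480 | T > 1700) = P(T > 480) = e^(−0.000817·480) ≈ 0.6756.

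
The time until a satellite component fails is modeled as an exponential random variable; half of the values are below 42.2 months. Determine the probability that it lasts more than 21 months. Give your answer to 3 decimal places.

For an exponential, median = ln(2)/λ, so λ = ln 2 / 42.2 = 0.0164253 per month.
P(X > 21) = e^(−λ·21) = e^(−0.34493) ≈ 0.708.

0.708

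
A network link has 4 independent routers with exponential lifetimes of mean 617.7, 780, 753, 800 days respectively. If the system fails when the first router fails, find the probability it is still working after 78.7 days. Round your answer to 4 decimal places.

0.6497

The first failure time is exponential with rate Σλ_i = 1/617.7 + 1/780 + 1/753 + 1/800 = 0.00547898 per day.
P(min > 78.7) = e^(−0.00547898·78.7) = e^(−0.4312) ≈ 0.6497.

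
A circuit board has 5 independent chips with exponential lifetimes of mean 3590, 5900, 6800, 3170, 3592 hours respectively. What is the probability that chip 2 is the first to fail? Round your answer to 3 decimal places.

0.143

Rates: λ_i = 1/mean_i → 0.000278552, 0.000169492, 0.000147059, 0.000315457, 0.000278396; Σλ = 0.00118896.
P(chip 2 first) = λ_2/Σλ = 0.000169492/0.00118896 ≈ 0.143.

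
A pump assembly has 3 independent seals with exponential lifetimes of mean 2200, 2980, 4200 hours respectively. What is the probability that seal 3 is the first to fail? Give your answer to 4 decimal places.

0.2316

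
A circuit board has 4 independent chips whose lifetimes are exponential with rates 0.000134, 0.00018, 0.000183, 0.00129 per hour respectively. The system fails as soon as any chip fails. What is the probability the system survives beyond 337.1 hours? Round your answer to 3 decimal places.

The time to first failure is exponential with rate Σλ = 0.000134 + 0.00018 + 0.000183 + 0.00129 = 0.001787.
P(min > 337.1) = e^(−0.001787·337.1) = e^(−0.6024) ≈ 0.547.

0.547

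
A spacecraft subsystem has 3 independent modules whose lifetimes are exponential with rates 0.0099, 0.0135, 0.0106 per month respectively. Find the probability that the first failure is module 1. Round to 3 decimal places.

0.291

The time to first failure is exponential with rate Σλ = 0.0099 + 0.0135 + 0.0106 = 0.034.
P(module 1 first) = λ_1/Σλ = 0.0099/0.034 ≈ 0.291.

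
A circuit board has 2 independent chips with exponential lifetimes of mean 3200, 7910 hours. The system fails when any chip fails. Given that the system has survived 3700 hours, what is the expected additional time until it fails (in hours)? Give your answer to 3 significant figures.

2280

First-failure rate Σλ = 1/3200 + 1/7910 = 0.000438922.
By memorylessness the expected residual is 1/Σλ = 2278.31 hours, regardless of the 3700 already elapsed.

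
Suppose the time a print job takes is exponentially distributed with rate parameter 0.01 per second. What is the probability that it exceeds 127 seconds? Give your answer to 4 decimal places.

P(X > 127) = e^(−λ·127) = e^(−1.27) ≈ 0.2808.

0.2808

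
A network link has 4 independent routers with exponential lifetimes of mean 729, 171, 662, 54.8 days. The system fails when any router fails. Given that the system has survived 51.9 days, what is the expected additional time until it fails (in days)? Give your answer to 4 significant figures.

37.07

First-failure rate Σλ = 1/729 + 1/171 + 1/662 + 1/54.8 = 0.0269784.
By memorylessness the expected residual is 1/Σλ = 37.0666 days, regardless of the 51.9 already elapsed.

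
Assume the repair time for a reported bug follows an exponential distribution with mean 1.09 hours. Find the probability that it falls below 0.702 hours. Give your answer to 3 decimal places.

The rate is λ = 1/1.09 = 0.917431 per hour.
P(X ≤ 0.702) = 1 − e^(−λ·0.702) = 1 − e^(−0.64404) ≈ 0.475.

0.475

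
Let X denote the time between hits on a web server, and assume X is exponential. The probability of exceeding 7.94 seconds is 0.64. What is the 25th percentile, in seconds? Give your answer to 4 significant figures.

e^(−λ·7.94) = 0.64 ⇒ λ = −ln(0.64)/7.94 = 0.0562074.
25th percentile: 1 − e^(−λt) = 0.25, t = −ln(0.75)/λ = 5.11822 seconds.

5.118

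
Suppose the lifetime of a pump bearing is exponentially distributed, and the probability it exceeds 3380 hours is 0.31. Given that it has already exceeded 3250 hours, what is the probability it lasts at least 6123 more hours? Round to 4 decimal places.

0.1198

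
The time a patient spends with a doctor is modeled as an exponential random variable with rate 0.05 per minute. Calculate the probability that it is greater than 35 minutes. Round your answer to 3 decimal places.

P(X > 35) = e^(−λ·35) = e^(−1.75) ≈ 0.174.

0.174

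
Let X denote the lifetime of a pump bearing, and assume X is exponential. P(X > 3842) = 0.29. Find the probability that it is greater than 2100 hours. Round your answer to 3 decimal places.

e^(−λ·3842) = 0.29 ⇒ λ = −ln(0.29)/3842 = 0.000322195.
P(X > 2100) = e^(−0.000322195·2100) = e^(−0.67661) ≈ 0.508.

0.508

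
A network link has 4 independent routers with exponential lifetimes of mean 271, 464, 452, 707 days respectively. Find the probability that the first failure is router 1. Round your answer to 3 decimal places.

Rates: λ_i = 1/mean_i → 0.00369004, 0.00215517, 0.00221239, 0.00141443; Σλ = 0.00947203.
P(router 1 first) = λ_1/Σλ = 0.00369004/0.00947203 ≈ 0.390.

0.390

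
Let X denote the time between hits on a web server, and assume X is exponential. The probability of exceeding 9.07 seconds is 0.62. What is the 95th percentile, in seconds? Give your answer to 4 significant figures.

e^(−λ·9.07) = 0.62 ⇒ λ = −ln(0.62)/9.07 = 0.0527052.
95th percentile: 1 − e^(−λt) = 0.95, t = −ln(0.05)/λ = 56.8394 seconds.

56.84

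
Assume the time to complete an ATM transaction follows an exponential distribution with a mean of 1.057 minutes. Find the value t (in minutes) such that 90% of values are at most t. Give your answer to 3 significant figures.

The rate is λ = 1/1.057 = 0.946074 per minute.
Set 1 − e^(−λt) = 0.9, so t = −ln(0.1)/λ = 2.3026/0.946074 ≈ 2.43383 minutes.

2.43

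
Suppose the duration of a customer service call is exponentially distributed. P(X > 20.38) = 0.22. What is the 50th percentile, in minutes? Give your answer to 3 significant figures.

e^(−λ·20.38) = 0.22 ⇒ λ = −ln(0.22)/20.38 = 0.0742948.
50th percentile: 1 − e^(−λt) = 0.5, t = −ln(0.5)/λ = 9.32969 minutes.

9.33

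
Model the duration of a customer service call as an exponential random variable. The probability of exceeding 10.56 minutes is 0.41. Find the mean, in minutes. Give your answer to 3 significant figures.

11.8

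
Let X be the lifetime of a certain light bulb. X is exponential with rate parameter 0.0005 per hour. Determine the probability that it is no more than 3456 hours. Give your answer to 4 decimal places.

P(X ≤ 3456) = 1 − e^(−λ·3456) = 1 − e^(−1.728) ≈ 0.8224.

0.8224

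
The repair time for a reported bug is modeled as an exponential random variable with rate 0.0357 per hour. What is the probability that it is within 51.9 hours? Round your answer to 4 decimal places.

P(X ≤ 51.9) = 1 − e^(−λ·51.9) = 1 − e^(−1.8528) ≈ 0.8432.

0.8432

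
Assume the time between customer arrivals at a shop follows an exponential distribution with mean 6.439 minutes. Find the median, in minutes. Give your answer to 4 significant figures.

4.463

The rate is λ = 1/6.439 = 0.155304 per minute.
Set 1 − e^(−λt) = 0.5, so t = −ln(0.5)/λ = 0.69315/0.155304 ≈ 4.46317 minutes.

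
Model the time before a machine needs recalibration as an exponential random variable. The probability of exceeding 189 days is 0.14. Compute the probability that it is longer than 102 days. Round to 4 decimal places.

0.3461

e^(−λ·189) = 0.14 ⇒ λ = −ln(0.14)/189 = 0.0104027.
P(X > 102) = e^(−0.0104027·102) = e^(−1.0611) ≈ 0.3461.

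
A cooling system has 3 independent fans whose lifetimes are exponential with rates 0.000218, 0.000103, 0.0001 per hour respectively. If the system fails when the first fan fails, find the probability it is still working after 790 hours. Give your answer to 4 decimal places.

The time to first failure is exponential with rate Σλ = 0.000218 + 0.000103 + 0.0001 = 0.000421.
P(min > 790) = e^(−0.000421·790) = e^(−0.33259) ≈ 0.7171.

0.7171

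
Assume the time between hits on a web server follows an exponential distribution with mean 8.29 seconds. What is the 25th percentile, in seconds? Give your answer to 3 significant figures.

The rate is λ = 1/8.29 = 0.120627 per second.
Set 1 − e^(−λt) = 0.25, so t = −ln(0.75)/λ = 0.28768/0.120627 ≈ 2.38488 seconds.

2.38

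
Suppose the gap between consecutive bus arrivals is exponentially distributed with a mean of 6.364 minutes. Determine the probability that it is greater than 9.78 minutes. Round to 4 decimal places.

The rate is λ = 1/6.364 = 0.157134 per minute.
P(X > 9.78) = e^(−λ·9.78) = e^(−1.5368) ≈ 0.2151.

0.2151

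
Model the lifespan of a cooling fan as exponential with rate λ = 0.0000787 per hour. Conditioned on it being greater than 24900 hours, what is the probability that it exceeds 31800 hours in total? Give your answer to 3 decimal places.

The exponential is memoryless, so the remaining time is again Exp(λ): the condition X > 24900 is irrelevant.
P(X > 6900) = e^(−0.54303) ≈ 0.581.

0.581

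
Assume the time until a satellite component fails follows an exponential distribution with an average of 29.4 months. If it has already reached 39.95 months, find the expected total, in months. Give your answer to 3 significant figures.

The rate is λ = 1/29.4 = 0.0340136 per month.
By memorylessness, E[X | X > 39.95] = 39.95 + 1/λ = 39.95 + 29.4 = 69.35 months.

69.4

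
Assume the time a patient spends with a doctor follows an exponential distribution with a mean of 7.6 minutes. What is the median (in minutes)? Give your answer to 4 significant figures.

The rate is λ = 1/7.6 = 0.131579 per minute.
Set 1 − e^(−λt) = 0.5, so t = −ln(0.5)/λ = 0.69315/0.131579 ≈ 5.26792 minutes.

5.268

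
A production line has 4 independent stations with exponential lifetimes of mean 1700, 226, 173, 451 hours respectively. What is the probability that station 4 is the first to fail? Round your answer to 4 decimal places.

Rates: λ_i = 1/mean_i → 0.000588235, 0.00442478, 0.00578035, 0.00221729; Σλ = 0.0130107.
P(station 4 first) = λ_4/Σλ = 0.00221729/0.0130107 ≈ 0.1704.

0.1704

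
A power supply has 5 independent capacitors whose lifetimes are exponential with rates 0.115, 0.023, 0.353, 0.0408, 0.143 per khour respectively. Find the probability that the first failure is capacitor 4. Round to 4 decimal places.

0.0605

The time to first failure is exponential with rate Σλ = 0.115 + 0.023 + 0.353 + 0.0408 + 0.143 = 0.6748.
P(capacitor 4 first) = λ_4/Σλ = 0.0408/0.6748 ≈ 0.0605.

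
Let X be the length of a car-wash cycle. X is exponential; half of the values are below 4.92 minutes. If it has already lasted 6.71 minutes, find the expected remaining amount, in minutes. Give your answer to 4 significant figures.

7.098

For an exponential, median = ln(2)/λ, so λ = ln 2 / 4.92 = 0.140884 per minute.
By memorylessness, the remaining amount past any threshold is again Exp(λ) with mean 1/λ = 7.09806 minutes.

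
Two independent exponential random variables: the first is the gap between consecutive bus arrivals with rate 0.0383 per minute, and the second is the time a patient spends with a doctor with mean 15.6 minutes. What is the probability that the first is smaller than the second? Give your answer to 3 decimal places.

λ_1 = 0.0383, λ_2 = 1/15.6 = 0.0641026.
For independent exponentials, P(the first < the second) = λ_1/(λ_1+λ_2) = 0.0383/0.102403 ≈ 0.374.

0.374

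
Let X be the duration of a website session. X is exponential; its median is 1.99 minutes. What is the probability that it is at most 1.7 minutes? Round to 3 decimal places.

For an exponential, median = ln(2)/λ, so λ = ln 2 / 1.99 = 0.348315 per minute.
P(X ≤ 1.7) = 1 − e^(−λ·1.7) = 1 − e^(−0.59214) ≈ 0.447.

0.447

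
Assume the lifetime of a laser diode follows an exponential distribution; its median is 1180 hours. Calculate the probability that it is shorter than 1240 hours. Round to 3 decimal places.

0.517

For an exponential, median = ln(2)/λ, so λ = ln 2 / 1180 = 0.000587413 per hour.
P(X ≤ 1240) = 1 − e^(−λ·1240) = 1 − e^(−0.72839) ≈ 0.517.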